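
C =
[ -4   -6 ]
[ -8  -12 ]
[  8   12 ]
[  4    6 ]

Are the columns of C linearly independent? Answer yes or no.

no

Row reduce C to echelon form.
R2 ← R2 − (2)·R1: [0, 0]
R3 ← R3 + (2)·R1: [0, 0]
R4 ← R4 + R1: [0, 0]
1 pivot among 2 columns.
Only 1 < 2 pivot columns, so the columns are linearly dependent.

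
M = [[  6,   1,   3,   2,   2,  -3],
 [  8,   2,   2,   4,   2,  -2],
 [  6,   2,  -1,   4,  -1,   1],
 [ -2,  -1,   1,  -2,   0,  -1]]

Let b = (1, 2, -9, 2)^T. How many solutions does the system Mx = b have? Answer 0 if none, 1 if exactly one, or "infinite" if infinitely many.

0

Row reduce the augmented matrix [M | b].
R2 ← R2 − (4/3)·R1: [0, 2/3, -2, 4/3, -2/3, 2, 2/3]
R3 ← R3 − R1: [0, 1, -4, 2, -3, 4, -10]
R4 ← R4 + (1/3)·R1: [0, -2/3, 2, -4/3, 2/3, -2, 7/3]
R3 ← R3 − (3/2)·R2: [0, 0, -1, 0, -2, 1, -11]
R4 ← R4 + R2: [0, 0, 0, 0, 0, 0, 3]
The echelon form has 4 nonzero rows; the last pivot sits in the augmented column, so rank(M) = 3 but rank([M|b]) = 4.
Since the ranks differ, the system is inconsistent.
It has no solutions.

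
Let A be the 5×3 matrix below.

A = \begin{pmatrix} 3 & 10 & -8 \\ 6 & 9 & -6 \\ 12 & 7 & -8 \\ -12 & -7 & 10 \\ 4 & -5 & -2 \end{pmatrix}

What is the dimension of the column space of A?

Row reduce to echelon form.
R2 ← R2 − (2)·R1: [0, -11, 10]
R3 ← R3 − (4)·R1: [0, -33, 24]
R4 ← R4 + (4)·R1: [0, 33, -22]
R5 ← R5 − (4/3)·R1: [0, -55/3, 26/3]
R3 ← R3 − (3)·R2: [0, 0, -6]
R4 ← R4 + (3)·R2: [0, 0, 8]
R5 ← R5 − (5/3)·R2: [0, 0, -8]
R4 ← R4 + (4/3)·R3: [0, 0, 0]
R5 ← R5 − (4/3)·R3: [0, 0, 0]
Echelon form has 3 nonzero rows, so rank(A) = 3.
The column space has dimension equal to the rank: 3.

3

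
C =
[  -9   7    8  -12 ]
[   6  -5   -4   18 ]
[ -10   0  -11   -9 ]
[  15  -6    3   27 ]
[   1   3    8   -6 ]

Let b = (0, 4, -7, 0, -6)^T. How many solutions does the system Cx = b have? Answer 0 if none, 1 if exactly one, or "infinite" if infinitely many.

0

Row reduce the augmented matrix [C | b].
R2 ← R2 + (2/3)·R1: [0, -1/3, 4/3, 10, 4]
R3 ← R3 − (10/9)·R1: [0, -70/9, -179/9, 13/3, -7]
R4 ← R4 + (5/3)·R1: [0, 17/3, 49/3, 7, 0]
R5 ← R5 + (1/9)·R1: [0, 34/9, 80/9, -22/3, -6]
R3 ← R3 − (70/3)·R2: [0, 0, -51, -229, -301/3]
R4 ← R4 + (17)·R2: [0, 0, 39, 177, 68]
R5 ← R5 + (34/3)·R2: [0, 0, 24, 106, 118/3]
R4 ← R4 + (13/17)·R3: [0, 0, 0, 32/17, -445/51]
R5 ← R5 + (8/17)·R3: [0, 0, 0, -30/17, -134/17]
R5 ← R5 + (15/16)·R4: [0, 0, 0, 0, -257/16]
The echelon form has 5 nonzero rows; the last pivot sits in the augmented column, so rank(C) = 4 but rank([C|b]) = 5.
Since the ranks differ, the system is inconsistent.
It has no solutions.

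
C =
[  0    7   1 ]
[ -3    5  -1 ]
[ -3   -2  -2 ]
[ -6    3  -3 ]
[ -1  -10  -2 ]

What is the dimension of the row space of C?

Row reduce to echelon form.
Swap R1 ↔ R2
R3 ← R3 − R1: [0, -7, -1]
R4 ← R4 − (2)·R1: [0, -7, -1]
R5 ← R5 − (1/3)·R1: [0, -35/3, -5/3]
R3 ← R3 + R2: [0, 0, 0]
R4 ← R4 + R2: [0, 0, 0]
R5 ← R5 + (5/3)·R2: [0, 0, 0]
Echelon form has 2 nonzero rows, so rank(C) = 2.
The row space has dimension equal to the rank: 2.

2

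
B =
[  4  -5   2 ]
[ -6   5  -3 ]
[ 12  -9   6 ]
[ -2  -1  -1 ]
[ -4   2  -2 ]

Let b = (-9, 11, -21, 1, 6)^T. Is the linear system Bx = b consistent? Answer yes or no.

Row reduce the augmented matrix [B | b].
R2 ← R2 + (3/2)·R1: [0, -5/2, 0, -5/2]
R3 ← R3 − (3)·R1: [0, 6, 0, 6]
R4 ← R4 + (1/2)·R1: [0, -7/2, 0, -7/2]
R5 ← R5 + R1: [0, -3, 0, -3]
R3 ← R3 + (12/5)·R2: [0, 0, 0, 0]
R4 ← R4 − (7/5)·R2: [0, 0, 0, 0]
R5 ← R5 − (6/5)·R2: [0, 0, 0, 0]
The echelon form has 2 nonzero rows, and every pivot lies in the first 3 columns, so rank(B) = rank([B|b]) = 2.
The system is consistent.

yes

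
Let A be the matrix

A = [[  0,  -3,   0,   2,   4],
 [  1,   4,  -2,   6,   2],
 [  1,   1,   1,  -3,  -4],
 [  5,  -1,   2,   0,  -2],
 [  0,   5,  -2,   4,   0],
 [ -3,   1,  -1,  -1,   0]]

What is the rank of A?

Row reduce to echelon form.
Swap R1 ↔ R2
R3 ← R3 − R1: [0, -3, 3, -9, -6]
R4 ← R4 − (5)·R1: [0, -21, 12, -30, -12]
R6 ← R6 + (3)·R1: [0, 13, -7, 17, 6]
R3 ← R3 − R2: [0, 0, 3, -11, -10]
R4 ← R4 − (7)·R2: [0, 0, 12, -44, -40]
R5 ← R5 + (5/3)·R2: [0, 0, -2, 22/3, 20/3]
R6 ← R6 + (13/3)·R2: [0, 0, -7, 77/3, 70/3]
R4 ← R4 − (4)·R3: [0, 0, 0, 0, 0]
R5 ← R5 + (2/3)·R3: [0, 0, 0, 0, 0]
R6 ← R6 + (7/3)·R3: [0, 0, 0, 0, 0]
Echelon form has 3 nonzero rows, so rank(A) = 3.

3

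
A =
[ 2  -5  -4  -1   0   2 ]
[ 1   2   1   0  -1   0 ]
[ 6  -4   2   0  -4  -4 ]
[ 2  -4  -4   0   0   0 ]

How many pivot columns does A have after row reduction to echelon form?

4

Row reduce to echelon form.
R2 ← R2 − (1/2)·R1: [0, 9/2, 3, 1/2, -1, -1]
R3 ← R3 − (3)·R1: [0, 11, 14, 3, -4, -10]
R4 ← R4 − R1: [0, 1, 0, 1, 0, -2]
R3 ← R3 − (22/9)·R2: [0, 0, 20/3, 16/9, -14/9, -68/9]
R4 ← R4 − (2/9)·R2: [0, 0, -2/3, 8/9, 2/9, -16/9]
R4 ← R4 + (1/10)·R3: [0, 0, 0, 16/15, 1/15, -38/15]
Echelon form has 4 nonzero rows, so rank(A) = 4.
Each nonzero row contributes one pivot column: 4 pivot columns.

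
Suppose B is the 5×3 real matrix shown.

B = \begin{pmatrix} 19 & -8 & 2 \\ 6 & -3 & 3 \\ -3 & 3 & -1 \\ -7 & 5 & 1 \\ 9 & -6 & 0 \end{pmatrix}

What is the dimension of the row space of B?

Row reduce to echelon form.
R2 ← R2 − (6/19)·R1: [0, -9/19, 45/19]
R3 ← R3 + (3/19)·R1: [0, 33/19, -13/19]
R4 ← R4 + (7/19)·R1: [0, 39/19, 33/19]
R5 ← R5 − (9/19)·R1: [0, -42/19, -18/19]
R3 ← R3 + (11/3)·R2: [0, 0, 8]
R4 ← R4 + (13/3)·R2: [0, 0, 12]
R5 ← R5 − (14/3)·R2: [0, 0, -12]
R4 ← R4 − (3/2)·R3: [0, 0, 0]
R5 ← R5 + (3/2)·R3: [0, 0, 0]
Echelon form has 3 nonzero rows, so rank(B) = 3.
The row space has dimension equal to the rank: 3.

3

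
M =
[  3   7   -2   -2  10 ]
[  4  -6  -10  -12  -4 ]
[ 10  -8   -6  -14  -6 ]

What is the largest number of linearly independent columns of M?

3

Row reduce to echelon form.
R2 ← R2 − (4/3)·R1: [0, -46/3, -22/3, -28/3, -52/3]
R3 ← R3 − (10/3)·R1: [0, -94/3, 2/3, -22/3, -118/3]
R3 ← R3 − (47/23)·R2: [0, 0, 360/23, 270/23, -90/23]
Echelon form has 3 nonzero rows, so rank(M) = 3.
The rank gives the maximum number of linearly independent columns: 3.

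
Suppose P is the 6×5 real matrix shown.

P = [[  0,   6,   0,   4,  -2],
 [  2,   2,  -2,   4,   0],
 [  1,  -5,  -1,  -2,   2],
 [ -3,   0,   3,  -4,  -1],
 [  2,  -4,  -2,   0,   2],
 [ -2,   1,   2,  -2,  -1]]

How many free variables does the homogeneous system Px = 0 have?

Row reduce to echelon form.
Swap R1 ↔ R2
R3 ← R3 − (1/2)·R1: [0, -6, 0, -4, 2]
R4 ← R4 + (3/2)·R1: [0, 3, 0, 2, -1]
R5 ← R5 − R1: [0, -6, 0, -4, 2]
R6 ← R6 + R1: [0, 3, 0, 2, -1]
R3 ← R3 + R2: [0, 0, 0, 0, 0]
R4 ← R4 − (1/2)·R2: [0, 0, 0, 0, 0]
R5 ← R5 + R2: [0, 0, 0, 0, 0]
R6 ← R6 − (1/2)·R2: [0, 0, 0, 0, 0]
2 nonzero rows, so rank(P) = 2.
P has 5 columns; by rank–nullity, nullity = 5 − 2 = 3.

3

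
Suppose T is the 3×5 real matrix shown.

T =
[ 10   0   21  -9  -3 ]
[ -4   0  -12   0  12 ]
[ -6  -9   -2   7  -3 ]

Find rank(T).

Row reduce to echelon form.
R2 ← R2 + (2/5)·R1: [0, 0, -18/5, -18/5, 54/5]
R3 ← R3 + (3/5)·R1: [0, -9, 53/5, 8/5, -24/5]
Swap R2 ↔ R3
Echelon form has 3 nonzero rows, so rank(T) = 3.

3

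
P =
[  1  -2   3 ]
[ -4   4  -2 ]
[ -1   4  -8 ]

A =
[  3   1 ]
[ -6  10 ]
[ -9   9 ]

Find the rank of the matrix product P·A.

2

First compute PA:
[[-12,   8],
 [-18,  18],
 [ 45, -33]]
Now row reduce the product.
R2 ← R2 − (3/2)·R1: [0, 6]
R3 ← R3 + (15/4)·R1: [0, -3]
R3 ← R3 + (1/2)·R2: [0, 0]
2 nonzero rows, so rank(PA) = 2.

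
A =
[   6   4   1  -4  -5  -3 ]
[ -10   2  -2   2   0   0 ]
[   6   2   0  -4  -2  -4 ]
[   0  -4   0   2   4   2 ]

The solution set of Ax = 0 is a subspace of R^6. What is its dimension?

Row reduce to echelon form.
R2 ← R2 + (5/3)·R1: [0, 26/3, -1/3, -14/3, -25/3, -5]
R3 ← R3 − R1: [0, -2, -1, 0, 3, -1]
R3 ← R3 + (3/13)·R2: [0, 0, -14/13, -14/13, 14/13, -28/13]
R4 ← R4 + (6/13)·R2: [0, 0, -2/13, -2/13, 2/13, -4/13]
R4 ← R4 − (1/7)·R3: [0, 0, 0, 0, 0, 0]
3 nonzero rows, so rank(A) = 3.
A has 6 columns; by rank–nullity, nullity = 6 − 3 = 3.

3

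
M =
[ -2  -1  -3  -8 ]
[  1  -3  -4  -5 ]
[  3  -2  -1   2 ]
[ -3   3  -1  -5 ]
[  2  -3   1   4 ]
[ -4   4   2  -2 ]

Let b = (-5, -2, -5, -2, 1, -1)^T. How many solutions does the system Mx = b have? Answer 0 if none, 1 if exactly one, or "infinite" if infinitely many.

0

Row reduce the augmented matrix [M | b].
R2 ← R2 + (1/2)·R1: [0, -7/2, -11/2, -9, -9/2]
R3 ← R3 + (3/2)·R1: [0, -7/2, -11/2, -10, -25/2]
R4 ← R4 − (3/2)·R1: [0, 9/2, 7/2, 7, 11/2]
R5 ← R5 + R1: [0, -4, -2, -4, -4]
R6 ← R6 − (2)·R1: [0, 6, 8, 14, 9]
R3 ← R3 − R2: [0, 0, 0, -1, -8]
R4 ← R4 + (9/7)·R2: [0, 0, -25/7, -32/7, -2/7]
R5 ← R5 − (8/7)·R2: [0, 0, 30/7, 44/7, 8/7]
R6 ← R6 + (12/7)·R2: [0, 0, -10/7, -10/7, 9/7]
Swap R3 ↔ R4
R5 ← R5 + (6/5)·R3: [0, 0, 0, 4/5, 4/5]
R6 ← R6 − (2/5)·R3: [0, 0, 0, 2/5, 7/5]
R5 ← R5 + (4/5)·R4: [0, 0, 0, 0, -28/5]
R6 ← R6 + (2/5)·R4: [0, 0, 0, 0, -9/5]
R6 ← R6 − (9/28)·R5: [0, 0, 0, 0, 0]
The echelon form has 5 nonzero rows; the last pivot sits in the augmented column, so rank(M) = 4 but rank([M|b]) = 5.
Since the ranks differ, the system is inconsistent.
It has no solutions.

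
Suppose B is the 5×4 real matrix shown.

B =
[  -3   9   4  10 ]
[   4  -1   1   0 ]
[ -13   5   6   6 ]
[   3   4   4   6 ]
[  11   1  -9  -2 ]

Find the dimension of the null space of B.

1

Row reduce to echelon form.
R2 ← R2 + (4/3)·R1: [0, 11, 19/3, 40/3]
R3 ← R3 − (13/3)·R1: [0, -34, -34/3, -112/3]
R4 ← R4 + R1: [0, 13, 8, 16]
R5 ← R5 + (11/3)·R1: [0, 34, 17/3, 104/3]
R3 ← R3 + (34/11)·R2: [0, 0, 272/33, 128/33]
R4 ← R4 − (13/11)·R2: [0, 0, 17/33, 8/33]
R5 ← R5 − (34/11)·R2: [0, 0, -153/11, -72/11]
R4 ← R4 − (1/16)·R3: [0, 0, 0, 0]
R5 ← R5 + (27/16)·R3: [0, 0, 0, 0]
3 nonzero rows, so rank(B) = 3.
B has 4 columns; by rank–nullity, nullity = 4 − 3 = 1.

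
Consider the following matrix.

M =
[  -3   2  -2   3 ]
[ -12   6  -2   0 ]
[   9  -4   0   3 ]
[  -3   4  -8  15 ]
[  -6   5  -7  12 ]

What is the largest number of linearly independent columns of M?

Row reduce to echelon form.
R2 ← R2 − (4)·R1: [0, -2, 6, -12]
R3 ← R3 + (3)·R1: [0, 2, -6, 12]
R4 ← R4 − R1: [0, 2, -6, 12]
R5 ← R5 − (2)·R1: [0, 1, -3, 6]
R3 ← R3 + R2: [0, 0, 0, 0]
R4 ← R4 + R2: [0, 0, 0, 0]
R5 ← R5 + (1/2)·R2: [0, 0, 0, 0]
Echelon form has 2 nonzero rows, so rank(M) = 2.
The rank gives the maximum number of linearly independent columns: 2.

2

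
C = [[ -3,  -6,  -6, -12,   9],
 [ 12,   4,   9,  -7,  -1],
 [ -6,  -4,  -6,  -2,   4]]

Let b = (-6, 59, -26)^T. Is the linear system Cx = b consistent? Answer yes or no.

yes

Row reduce the augmented matrix [C | b].
R2 ← R2 + (4)·R1: [0, -20, -15, -55, 35, 35]
R3 ← R3 − (2)·R1: [0, 8, 6, 22, -14, -14]
R3 ← R3 + (2/5)·R2: [0, 0, 0, 0, 0, 0]
The echelon form has 2 nonzero rows, and every pivot lies in the first 5 columns, so rank(C) = rank([C|b]) = 2.
The system is consistent.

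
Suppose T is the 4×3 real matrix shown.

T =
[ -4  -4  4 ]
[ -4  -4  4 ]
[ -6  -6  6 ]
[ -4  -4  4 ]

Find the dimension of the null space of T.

2

Row reduce to echelon form.
R2 ← R2 − R1: [0, 0, 0]
R3 ← R3 − (3/2)·R1: [0, 0, 0]
R4 ← R4 − R1: [0, 0, 0]
1 nonzero row, so rank(T) = 1.
T has 3 columns; by rank–nullity, nullity = 3 − 1 = 2.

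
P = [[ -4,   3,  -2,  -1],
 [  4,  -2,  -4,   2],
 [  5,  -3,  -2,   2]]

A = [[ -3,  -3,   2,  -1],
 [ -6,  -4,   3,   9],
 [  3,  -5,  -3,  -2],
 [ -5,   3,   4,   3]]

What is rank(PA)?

First compute PA:
[[ -7,   7,   3,  32],
 [-22,  22,  22,  -8],
 [-13,  13,  15, -22]]
Now row reduce the product.
R2 ← R2 − (22/7)·R1: [0, 0, 88/7, -760/7]
R3 ← R3 − (13/7)·R1: [0, 0, 66/7, -570/7]
R3 ← R3 − (3/4)·R2: [0, 0, 0, 0]
2 nonzero rows, so rank(PA) = 2.

2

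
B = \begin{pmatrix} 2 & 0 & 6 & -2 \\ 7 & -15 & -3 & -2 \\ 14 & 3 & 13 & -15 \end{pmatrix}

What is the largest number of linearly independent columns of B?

3

Row reduce to echelon form.
R2 ← R2 − (7/2)·R1: [0, -15, -24, 5]
R3 ← R3 − (7)·R1: [0, 3, -29, -1]
R3 ← R3 + (1/5)·R2: [0, 0, -169/5, 0]
Echelon form has 3 nonzero rows, so rank(B) = 3.
The rank gives the maximum number of linearly independent columns: 3.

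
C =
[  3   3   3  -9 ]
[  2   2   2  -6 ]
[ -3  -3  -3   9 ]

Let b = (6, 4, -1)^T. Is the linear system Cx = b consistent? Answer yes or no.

no

Row reduce the augmented matrix [C | b].
R2 ← R2 − (2/3)·R1: [0, 0, 0, 0, 0]
R3 ← R3 + R1: [0, 0, 0, 0, 5]
Swap R2 ↔ R3
The echelon form has 2 nonzero rows; the last pivot sits in the augmented column, so rank(C) = 1 but rank([C|b]) = 2.
Since the ranks differ, the system is inconsistent.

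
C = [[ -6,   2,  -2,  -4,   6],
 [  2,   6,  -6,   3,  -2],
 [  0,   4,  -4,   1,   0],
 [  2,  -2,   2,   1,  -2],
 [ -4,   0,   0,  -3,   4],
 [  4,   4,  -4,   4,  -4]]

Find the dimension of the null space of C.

Row reduce to echelon form.
R2 ← R2 + (1/3)·R1: [0, 20/3, -20/3, 5/3, 0]
R4 ← R4 + (1/3)·R1: [0, -4/3, 4/3, -1/3, 0]
R5 ← R5 − (2/3)·R1: [0, -4/3, 4/3, -1/3, 0]
R6 ← R6 + (2/3)·R1: [0, 16/3, -16/3, 4/3, 0]
R3 ← R3 − (3/5)·R2: [0, 0, 0, 0, 0]
R4 ← R4 + (1/5)·R2: [0, 0, 0, 0, 0]
R5 ← R5 + (1/5)·R2: [0, 0, 0, 0, 0]
R6 ← R6 − (4/5)·R2: [0, 0, 0, 0, 0]
2 nonzero rows, so rank(C) = 2.
C has 5 columns; by rank–nullity, nullity = 5 − 2 = 3.

3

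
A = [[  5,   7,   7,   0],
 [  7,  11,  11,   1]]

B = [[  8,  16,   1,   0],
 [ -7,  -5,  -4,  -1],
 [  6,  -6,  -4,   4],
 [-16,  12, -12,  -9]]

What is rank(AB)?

First compute AB:
[[ 33,   3, -51,  21],
 [ 29,   3, -93,  24]]
Now row reduce the product.
R2 ← R2 − (29/33)·R1: [0, 4/11, -530/11, 61/11]
2 nonzero rows, so rank(AB) = 2.

2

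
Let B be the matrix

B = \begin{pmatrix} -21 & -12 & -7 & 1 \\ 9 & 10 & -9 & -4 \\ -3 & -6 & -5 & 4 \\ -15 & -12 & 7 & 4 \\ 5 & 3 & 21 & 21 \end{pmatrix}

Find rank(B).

4

Row reduce to echelon form.
R2 ← R2 + (3/7)·R1: [0, 34/7, -12, -25/7]
R3 ← R3 − (1/7)·R1: [0, -30/7, -4, 27/7]
R4 ← R4 − (5/7)·R1: [0, -24/7, 12, 23/7]
R5 ← R5 + (5/21)·R1: [0, 1/7, 58/3, 446/21]
R3 ← R3 + (15/17)·R2: [0, 0, -248/17, 12/17]
R4 ← R4 + (12/17)·R2: [0, 0, 60/17, 13/17]
R5 ← R5 − (1/34)·R2: [0, 0, 1004/51, 2177/102]
R4 ← R4 + (15/62)·R3: [0, 0, 0, 29/31]
R5 ← R5 + (251/186)·R3: [0, 0, 0, 4147/186]
R5 ← R5 − (143/6)·R4: [0, 0, 0, 0]
Echelon form has 4 nonzero rows, so rank(B) = 4.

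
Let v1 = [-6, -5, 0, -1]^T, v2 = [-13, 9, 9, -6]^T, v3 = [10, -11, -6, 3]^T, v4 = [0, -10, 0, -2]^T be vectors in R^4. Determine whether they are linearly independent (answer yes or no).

Form the matrix with these vectors as rows and row reduce.
R2 ← R2 − (13/6)·R1: [0, 119/6, 9, -23/6]
R3 ← R3 + (5/3)·R1: [0, -58/3, -6, 4/3]
R3 ← R3 + (116/119)·R2: [0, 0, 330/119, -286/119]
R4 ← R4 + (60/119)·R2: [0, 0, 540/119, -468/119]
R4 ← R4 − (18/11)·R3: [0, 0, 0, 0]
3 nonzero rows, so the 4 vectors span a space of dimension 3.
Since 3 < 4, the vectors are linearly dependent.

no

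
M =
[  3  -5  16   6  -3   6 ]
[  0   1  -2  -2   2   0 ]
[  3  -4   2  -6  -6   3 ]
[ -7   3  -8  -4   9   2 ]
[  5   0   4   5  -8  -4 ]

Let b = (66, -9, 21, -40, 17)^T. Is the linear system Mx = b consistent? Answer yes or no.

yes

Row reduce the augmented matrix [M | b].
R3 ← R3 − R1: [0, 1, -14, -12, -3, -3, -45]
R4 ← R4 + (7/3)·R1: [0, -26/3, 88/3, 10, 2, 16, 114]
R5 ← R5 − (5/3)·R1: [0, 25/3, -68/3, -5, -3, -14, -93]
R3 ← R3 − R2: [0, 0, -12, -10, -5, -3, -36]
R4 ← R4 + (26/3)·R2: [0, 0, 12, -22/3, 58/3, 16, 36]
R5 ← R5 − (25/3)·R2: [0, 0, -6, 35/3, -59/3, -14, -18]
R4 ← R4 + R3: [0, 0, 0, -52/3, 43/3, 13, 0]
R5 ← R5 − (1/2)·R3: [0, 0, 0, 50/3, -103/6, -25/2, 0]
R5 ← R5 + (25/26)·R4: [0, 0, 0, 0, -44/13, 0, 0]
The echelon form has 5 nonzero rows, and every pivot lies in the first 6 columns, so rank(M) = rank([M|b]) = 5.
The system is consistent.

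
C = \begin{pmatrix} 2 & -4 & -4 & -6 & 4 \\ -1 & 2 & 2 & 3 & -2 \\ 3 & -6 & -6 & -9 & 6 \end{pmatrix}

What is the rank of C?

Row reduce to echelon form.
R2 ← R2 + (1/2)·R1: [0, 0, 0, 0, 0]
R3 ← R3 − (3/2)·R1: [0, 0, 0, 0, 0]
Echelon form has 1 nonzero row, so rank(C) = 1.

1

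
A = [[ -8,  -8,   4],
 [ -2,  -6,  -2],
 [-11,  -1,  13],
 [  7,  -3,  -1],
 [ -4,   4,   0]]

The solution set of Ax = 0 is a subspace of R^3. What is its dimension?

Row reduce to echelon form.
R2 ← R2 − (1/4)·R1: [0, -4, -3]
R3 ← R3 − (11/8)·R1: [0, 10, 15/2]
R4 ← R4 + (7/8)·R1: [0, -10, 5/2]
R5 ← R5 − (1/2)·R1: [0, 8, -2]
R3 ← R3 + (5/2)·R2: [0, 0, 0]
R4 ← R4 − (5/2)·R2: [0, 0, 10]
R5 ← R5 + (2)·R2: [0, 0, -8]
Swap R3 ↔ R4
R5 ← R5 + (4/5)·R3: [0, 0, 0]
3 nonzero rows, so rank(A) = 3.
A has 3 columns; by rank–nullity, nullity = 3 − 3 = 0.

0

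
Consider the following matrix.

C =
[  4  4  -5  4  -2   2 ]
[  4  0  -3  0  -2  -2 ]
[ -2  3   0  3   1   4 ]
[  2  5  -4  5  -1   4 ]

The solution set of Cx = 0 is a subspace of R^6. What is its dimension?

4

Row reduce to echelon form.
R2 ← R2 − R1: [0, -4, 2, -4, 0, -4]
R3 ← R3 + (1/2)·R1: [0, 5, -5/2, 5, 0, 5]
R4 ← R4 − (1/2)·R1: [0, 3, -3/2, 3, 0, 3]
R3 ← R3 + (5/4)·R2: [0, 0, 0, 0, 0, 0]
R4 ← R4 + (3/4)·R2: [0, 0, 0, 0, 0, 0]
2 nonzero rows, so rank(C) = 2.
C has 6 columns; by rank–nullity, nullity = 6 − 2 = 4.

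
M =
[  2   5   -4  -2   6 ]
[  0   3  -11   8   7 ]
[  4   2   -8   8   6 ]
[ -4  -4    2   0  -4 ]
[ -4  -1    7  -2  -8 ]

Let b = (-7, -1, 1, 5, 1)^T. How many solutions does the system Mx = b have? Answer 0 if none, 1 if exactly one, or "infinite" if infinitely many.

Row reduce the augmented matrix [M | b].
R3 ← R3 − (2)·R1: [0, -8, 0, 12, -6, 15]
R4 ← R4 + (2)·R1: [0, 6, -6, -4, 8, -9]
R5 ← R5 + (2)·R1: [0, 9, -1, -6, 4, -13]
R3 ← R3 + (8/3)·R2: [0, 0, -88/3, 100/3, 38/3, 37/3]
R4 ← R4 − (2)·R2: [0, 0, 16, -20, -6, -7]
R5 ← R5 − (3)·R2: [0, 0, 32, -30, -17, -10]
R4 ← R4 + (6/11)·R3: [0, 0, 0, -20/11, 10/11, -3/11]
R5 ← R5 + (12/11)·R3: [0, 0, 0, 70/11, -35/11, 38/11]
R5 ← R5 + (7/2)·R4: [0, 0, 0, 0, 0, 5/2]
The echelon form has 5 nonzero rows; the last pivot sits in the augmented column, so rank(M) = 4 but rank([M|b]) = 5.
Since the ranks differ, the system is inconsistent.
It has no solutions.

0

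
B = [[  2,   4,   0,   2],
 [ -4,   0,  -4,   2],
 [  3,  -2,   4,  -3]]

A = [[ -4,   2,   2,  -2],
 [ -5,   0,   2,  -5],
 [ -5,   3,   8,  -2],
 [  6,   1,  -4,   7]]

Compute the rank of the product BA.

2

First compute BA:
[[-16,   6,   4, -10],
 [ 48, -18, -48,  30],
 [-40,  15,  46, -25]]
Now row reduce the product.
R2 ← R2 + (3)·R1: [0, 0, -36, 0]
R3 ← R3 − (5/2)·R1: [0, 0, 36, 0]
R3 ← R3 + R2: [0, 0, 0, 0]
2 nonzero rows, so rank(BA) = 2.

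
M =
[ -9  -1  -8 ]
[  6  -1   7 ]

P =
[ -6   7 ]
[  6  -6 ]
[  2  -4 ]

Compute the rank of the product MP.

2

First compute MP:
[[ 32, -25],
 [-28,  20]]
Now row reduce the product.
R2 ← R2 + (7/8)·R1: [0, -15/8]
2 nonzero rows, so rank(MP) = 2.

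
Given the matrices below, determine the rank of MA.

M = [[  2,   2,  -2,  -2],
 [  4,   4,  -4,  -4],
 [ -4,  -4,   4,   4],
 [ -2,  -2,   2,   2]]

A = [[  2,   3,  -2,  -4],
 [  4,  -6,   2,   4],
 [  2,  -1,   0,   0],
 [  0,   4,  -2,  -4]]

First compute MA:
[[  8, -12,   4,   8],
 [ 16, -24,   8,  16],
 [-16,  24,  -8, -16],
 [ -8,  12,  -4,  -8]]
Now row reduce the product.
R2 ← R2 − (2)·R1: [0, 0, 0, 0]
R3 ← R3 + (2)·R1: [0, 0, 0, 0]
R4 ← R4 + R1: [0, 0, 0, 0]
1 nonzero row, so rank(MA) = 1.

1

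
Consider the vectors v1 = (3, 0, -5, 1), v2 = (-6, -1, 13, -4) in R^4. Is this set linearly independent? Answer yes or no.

Form the matrix with these vectors as rows and row reduce.
R2 ← R2 + (2)·R1: [0, -1, 3, -2]
2 nonzero rows, so the 2 vectors span a space of dimension 2.
Since 2 = 2, the vectors are linearly independent.

yes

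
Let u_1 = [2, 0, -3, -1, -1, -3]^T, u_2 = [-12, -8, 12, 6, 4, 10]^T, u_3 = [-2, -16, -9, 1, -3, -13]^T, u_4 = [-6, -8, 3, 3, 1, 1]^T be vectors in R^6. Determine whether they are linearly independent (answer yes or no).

no

Form the matrix with these vectors as rows and row reduce.
R2 ← R2 + (6)·R1: [0, -8, -6, 0, -2, -8]
R3 ← R3 + R1: [0, -16, -12, 0, -4, -16]
R4 ← R4 + (3)·R1: [0, -8, -6, 0, -2, -8]
R3 ← R3 − (2)·R2: [0, 0, 0, 0, 0, 0]
R4 ← R4 − R2: [0, 0, 0, 0, 0, 0]
2 nonzero rows, so the 4 vectors span a space of dimension 2.
Since 2 < 4, the vectors are linearly dependent.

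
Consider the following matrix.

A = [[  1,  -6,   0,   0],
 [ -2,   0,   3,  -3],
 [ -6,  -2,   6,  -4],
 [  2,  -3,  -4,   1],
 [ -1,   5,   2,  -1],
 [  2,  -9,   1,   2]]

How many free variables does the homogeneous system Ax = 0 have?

Row reduce to echelon form.
R2 ← R2 + (2)·R1: [0, -12, 3, -3]
R3 ← R3 + (6)·R1: [0, -38, 6, -4]
R4 ← R4 − (2)·R1: [0, 9, -4, 1]
R5 ← R5 + R1: [0, -1, 2, -1]
R6 ← R6 − (2)·R1: [0, 3, 1, 2]
R3 ← R3 − (19/6)·R2: [0, 0, -7/2, 11/2]
R4 ← R4 + (3/4)·R2: [0, 0, -7/4, -5/4]
R5 ← R5 − (1/12)·R2: [0, 0, 7/4, -3/4]
R6 ← R6 + (1/4)·R2: [0, 0, 7/4, 5/4]
R4 ← R4 − (1/2)·R3: [0, 0, 0, -4]
R5 ← R5 + (1/2)·R3: [0, 0, 0, 2]
R6 ← R6 + (1/2)·R3: [0, 0, 0, 4]
R5 ← R5 + (1/2)·R4: [0, 0, 0, 0]
R6 ← R6 + R4: [0, 0, 0, 0]
4 nonzero rows, so rank(A) = 4.
A has 4 columns; by rank–nullity, nullity = 4 − 4 = 0.

0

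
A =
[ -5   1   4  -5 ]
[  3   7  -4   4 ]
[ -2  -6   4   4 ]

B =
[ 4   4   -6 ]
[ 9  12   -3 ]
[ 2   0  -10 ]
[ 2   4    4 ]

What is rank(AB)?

2

First compute AB:
[[-13, -28, -33],
 [ 75, 112,  17],
 [-46, -64,   6]]
Now row reduce the product.
R2 ← R2 + (75/13)·R1: [0, -644/13, -2254/13]
R3 ← R3 − (46/13)·R1: [0, 456/13, 1596/13]
R3 ← R3 + (114/161)·R2: [0, 0, 0]
2 nonzero rows, so rank(AB) = 2.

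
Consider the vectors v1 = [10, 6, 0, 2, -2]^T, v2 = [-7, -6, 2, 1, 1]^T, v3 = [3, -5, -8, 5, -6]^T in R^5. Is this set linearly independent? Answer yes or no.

yes

Form the matrix with these vectors as rows and row reduce.
R2 ← R2 + (7/10)·R1: [0, -9/5, 2, 12/5, -2/5]
R3 ← R3 − (3/10)·R1: [0, -34/5, -8, 22/5, -27/5]
R3 ← R3 − (34/9)·R2: [0, 0, -140/9, -14/3, -35/9]
3 nonzero rows, so the 3 vectors span a space of dimension 3.
Since 3 = 3, the vectors are linearly independent.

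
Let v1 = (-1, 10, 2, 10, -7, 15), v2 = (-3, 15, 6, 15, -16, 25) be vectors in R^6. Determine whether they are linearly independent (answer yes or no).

Form the matrix with these vectors as rows and row reduce.
R2 ← R2 − (3)·R1: [0, -15, 0, -15, 5, -20]
2 nonzero rows, so the 2 vectors span a space of dimension 2.
Since 2 = 2, the vectors are linearly independent.

yes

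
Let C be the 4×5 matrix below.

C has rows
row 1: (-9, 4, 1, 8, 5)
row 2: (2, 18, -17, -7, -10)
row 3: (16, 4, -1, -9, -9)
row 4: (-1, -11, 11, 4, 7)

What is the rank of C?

4

Row reduce to echelon form.
R2 ← R2 + (2/9)·R1: [0, 170/9, -151/9, -47/9, -80/9]
R3 ← R3 + (16/9)·R1: [0, 100/9, 7/9, 47/9, -1/9]
R4 ← R4 − (1/9)·R1: [0, -103/9, 98/9, 28/9, 58/9]
R3 ← R3 − (10/17)·R2: [0, 0, 181/17, 141/17, 87/17]
R4 ← R4 + (103/170)·R2: [0, 0, 123/170, -9/170, 18/17]
R4 ← R4 − (123/1810)·R3: [0, 0, 0, -558/905, 1287/1810]
Echelon form has 4 nonzero rows, so rank(C) = 4.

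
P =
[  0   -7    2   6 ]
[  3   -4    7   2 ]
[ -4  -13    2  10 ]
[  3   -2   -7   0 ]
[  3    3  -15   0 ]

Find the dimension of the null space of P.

0

Row reduce to echelon form.
Swap R1 ↔ R2
R3 ← R3 + (4/3)·R1: [0, -55/3, 34/3, 38/3]
R4 ← R4 − R1: [0, 2, -14, -2]
R5 ← R5 − R1: [0, 7, -22, -2]
R3 ← R3 − (55/21)·R2: [0, 0, 128/21, -64/21]
R4 ← R4 + (2/7)·R2: [0, 0, -94/7, -2/7]
R5 ← R5 + R2: [0, 0, -20, 4]
R4 ← R4 + (141/64)·R3: [0, 0, 0, -7]
R5 ← R5 + (105/32)·R3: [0, 0, 0, -6]
R5 ← R5 − (6/7)·R4: [0, 0, 0, 0]
4 nonzero rows, so rank(P) = 4.
P has 4 columns; by rank–nullity, nullity = 4 − 4 = 0.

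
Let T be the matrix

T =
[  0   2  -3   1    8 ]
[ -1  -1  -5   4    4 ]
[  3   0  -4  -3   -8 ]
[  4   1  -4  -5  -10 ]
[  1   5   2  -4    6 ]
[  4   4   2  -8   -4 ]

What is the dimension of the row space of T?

4

Row reduce to echelon form.
Swap R1 ↔ R2
R3 ← R3 + (3)·R1: [0, -3, -19, 9, 4]
R4 ← R4 + (4)·R1: [0, -3, -24, 11, 6]
R5 ← R5 + R1: [0, 4, -3, 0, 10]
R6 ← R6 + (4)·R1: [0, 0, -18, 8, 12]
R3 ← R3 + (3/2)·R2: [0, 0, -47/2, 21/2, 16]
R4 ← R4 + (3/2)·R2: [0, 0, -57/2, 25/2, 18]
R5 ← R5 − (2)·R2: [0, 0, 3, -2, -6]
R4 ← R4 − (57/47)·R3: [0, 0, 0, -11/47, -66/47]
R5 ← R5 + (6/47)·R3: [0, 0, 0, -31/47, -186/47]
R6 ← R6 − (36/47)·R3: [0, 0, 0, -2/47, -12/47]
R5 ← R5 − (31/11)·R4: [0, 0, 0, 0, 0]
R6 ← R6 − (2/11)·R4: [0, 0, 0, 0, 0]
Echelon form has 4 nonzero rows, so rank(T) = 4.
The row space has dimension equal to the rank: 4.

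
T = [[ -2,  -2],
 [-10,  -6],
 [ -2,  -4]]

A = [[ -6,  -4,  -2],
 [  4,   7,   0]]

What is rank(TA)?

First compute TA:
[[  4,  -6,   4],
 [ 36,  -2,  20],
 [ -4, -20,   4]]
Now row reduce the product.
R2 ← R2 − (9)·R1: [0, 52, -16]
R3 ← R3 + R1: [0, -26, 8]
R3 ← R3 + (1/2)·R2: [0, 0, 0]
2 nonzero rows, so rank(TA) = 2.

2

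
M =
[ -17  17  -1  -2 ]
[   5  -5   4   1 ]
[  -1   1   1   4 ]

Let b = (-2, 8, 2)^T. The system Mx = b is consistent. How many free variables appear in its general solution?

Row reduce the augmented matrix [M | b].
R2 ← R2 + (5/17)·R1: [0, 0, 63/17, 7/17, 126/17]
R3 ← R3 − (1/17)·R1: [0, 0, 18/17, 70/17, 36/17]
R3 ← R3 − (2/7)·R2: [0, 0, 0, 4, 0]
The echelon form has 3 nonzero rows, and every pivot lies in the first 4 columns, so rank(M) = rank([M|b]) = 3.
The system is consistent.
Free variables = (unknowns) − (rank) = 4 − 3 = 1.

1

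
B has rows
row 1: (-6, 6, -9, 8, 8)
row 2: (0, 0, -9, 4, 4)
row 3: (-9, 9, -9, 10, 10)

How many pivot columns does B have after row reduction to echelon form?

2

Row reduce to echelon form.
R3 ← R3 − (3/2)·R1: [0, 0, 9/2, -2, -2]
R3 ← R3 + (1/2)·R2: [0, 0, 0, 0, 0]
Echelon form has 2 nonzero rows, so rank(B) = 2.
Each nonzero row contributes one pivot column: 2 pivot columns.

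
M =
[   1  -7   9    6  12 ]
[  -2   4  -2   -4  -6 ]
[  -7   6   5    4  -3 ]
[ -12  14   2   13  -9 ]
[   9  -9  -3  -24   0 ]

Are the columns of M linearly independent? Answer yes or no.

Row reduce M to echelon form.
R2 ← R2 + (2)·R1: [0, -10, 16, 8, 18]
R3 ← R3 + (7)·R1: [0, -43, 68, 46, 81]
R4 ← R4 + (12)·R1: [0, -70, 110, 85, 135]
R5 ← R5 − (9)·R1: [0, 54, -84, -78, -108]
R3 ← R3 − (43/10)·R2: [0, 0, -4/5, 58/5, 18/5]
R4 ← R4 − (7)·R2: [0, 0, -2, 29, 9]
R5 ← R5 + (27/5)·R2: [0, 0, 12/5, -174/5, -54/5]
R4 ← R4 − (5/2)·R3: [0, 0, 0, 0, 0]
R5 ← R5 + (3)·R3: [0, 0, 0, 0, 0]
3 pivots among 5 columns.
Only 3 < 5 pivot columns, so the columns are linearly dependent.

no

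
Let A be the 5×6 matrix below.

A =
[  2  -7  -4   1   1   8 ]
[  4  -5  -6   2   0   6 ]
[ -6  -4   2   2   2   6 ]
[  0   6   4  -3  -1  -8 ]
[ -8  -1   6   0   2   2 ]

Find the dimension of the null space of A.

Row reduce to echelon form.
R2 ← R2 − (2)·R1: [0, 9, 2, 0, -2, -10]
R3 ← R3 + (3)·R1: [0, -25, -10, 5, 5, 30]
R5 ← R5 + (4)·R1: [0, -29, -10, 4, 6, 34]
R3 ← R3 + (25/9)·R2: [0, 0, -40/9, 5, -5/9, 20/9]
R4 ← R4 − (2/3)·R2: [0, 0, 8/3, -3, 1/3, -4/3]
R5 ← R5 + (29/9)·R2: [0, 0, -32/9, 4, -4/9, 16/9]
R4 ← R4 + (3/5)·R3: [0, 0, 0, 0, 0, 0]
R5 ← R5 − (4/5)·R3: [0, 0, 0, 0, 0, 0]
3 nonzero rows, so rank(A) = 3.
A has 6 columns; by rank–nullity, nullity = 6 − 3 = 3.

3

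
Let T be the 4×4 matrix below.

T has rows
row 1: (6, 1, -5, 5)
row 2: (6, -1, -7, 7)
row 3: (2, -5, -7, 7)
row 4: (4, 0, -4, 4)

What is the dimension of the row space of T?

2

Row reduce to echelon form.
R2 ← R2 − R1: [0, -2, -2, 2]
R3 ← R3 − (1/3)·R1: [0, -16/3, -16/3, 16/3]
R4 ← R4 − (2/3)·R1: [0, -2/3, -2/3, 2/3]
R3 ← R3 − (8/3)·R2: [0, 0, 0, 0]
R4 ← R4 − (1/3)·R2: [0, 0, 0, 0]
Echelon form has 2 nonzero rows, so rank(T) = 2.
The row space has dimension equal to the rank: 2.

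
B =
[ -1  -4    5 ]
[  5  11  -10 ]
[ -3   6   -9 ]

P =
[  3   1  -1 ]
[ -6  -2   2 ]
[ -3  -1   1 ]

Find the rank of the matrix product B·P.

1

First compute BP:
[[  6,   2,  -2],
 [-21,  -7,   7],
 [-18,  -6,   6]]
Now row reduce the product.
R2 ← R2 + (7/2)·R1: [0, 0, 0]
R3 ← R3 + (3)·R1: [0, 0, 0]
1 nonzero row, so rank(BP) = 1.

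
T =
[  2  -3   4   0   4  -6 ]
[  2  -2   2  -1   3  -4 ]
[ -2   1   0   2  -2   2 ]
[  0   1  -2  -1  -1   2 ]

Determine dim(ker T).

4

Row reduce to echelon form.
R2 ← R2 − R1: [0, 1, -2, -1, -1, 2]
R3 ← R3 + R1: [0, -2, 4, 2, 2, -4]
R3 ← R3 + (2)·R2: [0, 0, 0, 0, 0, 0]
R4 ← R4 − R2: [0, 0, 0, 0, 0, 0]
2 nonzero rows, so rank(T) = 2.
T has 6 columns; by rank–nullity, nullity = 6 − 2 = 4.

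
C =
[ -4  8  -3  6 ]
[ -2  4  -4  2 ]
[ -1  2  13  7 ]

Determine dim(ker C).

Row reduce to echelon form.
R2 ← R2 − (1/2)·R1: [0, 0, -5/2, -1]
R3 ← R3 − (1/4)·R1: [0, 0, 55/4, 11/2]
R3 ← R3 + (11/2)·R2: [0, 0, 0, 0]
2 nonzero rows, so rank(C) = 2.
C has 4 columns; by rank–nullity, nullity = 4 − 2 = 2.

2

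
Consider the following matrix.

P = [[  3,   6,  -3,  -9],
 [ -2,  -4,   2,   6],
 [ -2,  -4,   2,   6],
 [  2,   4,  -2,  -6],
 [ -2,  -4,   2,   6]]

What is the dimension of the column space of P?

1

Row reduce to echelon form.
R2 ← R2 + (2/3)·R1: [0, 0, 0, 0]
R3 ← R3 + (2/3)·R1: [0, 0, 0, 0]
R4 ← R4 − (2/3)·R1: [0, 0, 0, 0]
R5 ← R5 + (2/3)·R1: [0, 0, 0, 0]
Echelon form has 1 nonzero row, so rank(P) = 1.
The column space has dimension equal to the rank: 1.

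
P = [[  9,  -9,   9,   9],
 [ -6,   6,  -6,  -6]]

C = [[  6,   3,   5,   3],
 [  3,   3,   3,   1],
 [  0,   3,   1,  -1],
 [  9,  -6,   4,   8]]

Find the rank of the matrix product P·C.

First compute PC:
[[108, -27,  63,  81],
 [-72,  18, -42, -54]]
Now row reduce the product.
R2 ← R2 + (2/3)·R1: [0, 0, 0, 0]
1 nonzero row, so rank(PC) = 1.

1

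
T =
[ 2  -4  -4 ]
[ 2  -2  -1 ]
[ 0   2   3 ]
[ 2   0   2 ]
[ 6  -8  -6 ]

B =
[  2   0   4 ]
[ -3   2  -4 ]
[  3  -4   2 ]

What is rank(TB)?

First compute TB:
[[  4,   8,  16],
 [  7,   0,  14],
 [  3,  -8,  -2],
 [ 10,  -8,  12],
 [ 18,   8,  44]]
Now row reduce the product.
R2 ← R2 − (7/4)·R1: [0, -14, -14]
R3 ← R3 − (3/4)·R1: [0, -14, -14]
R4 ← R4 − (5/2)·R1: [0, -28, -28]
R5 ← R5 − (9/2)·R1: [0, -28, -28]
R3 ← R3 − R2: [0, 0, 0]
R4 ← R4 − (2)·R2: [0, 0, 0]
R5 ← R5 − (2)·R2: [0, 0, 0]
2 nonzero rows, so rank(TB) = 2.

2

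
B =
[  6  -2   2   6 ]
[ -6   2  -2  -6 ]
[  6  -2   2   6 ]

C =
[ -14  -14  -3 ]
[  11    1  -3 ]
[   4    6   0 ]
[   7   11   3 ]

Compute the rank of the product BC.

1

First compute BC:
[[-56,  -8,   6],
 [ 56,   8,  -6],
 [-56,  -8,   6]]
Now row reduce the product.
R2 ← R2 + R1: [0, 0, 0]
R3 ← R3 − R1: [0, 0, 0]
1 nonzero row, so rank(BC) = 1.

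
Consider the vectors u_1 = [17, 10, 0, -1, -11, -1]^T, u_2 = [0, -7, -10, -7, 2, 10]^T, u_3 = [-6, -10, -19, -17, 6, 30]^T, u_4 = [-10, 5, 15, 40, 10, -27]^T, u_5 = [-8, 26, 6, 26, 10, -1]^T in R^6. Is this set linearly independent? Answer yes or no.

Form the matrix with these vectors as rows and row reduce.
R3 ← R3 + (6/17)·R1: [0, -110/17, -19, -295/17, 36/17, 504/17]
R4 ← R4 + (10/17)·R1: [0, 185/17, 15, 670/17, 60/17, -469/17]
R5 ← R5 + (8/17)·R1: [0, 522/17, 6, 434/17, 82/17, -25/17]
R3 ← R3 − (110/119)·R2: [0, 0, -1161/119, -185/17, 32/119, 2428/119]
R4 ← R4 + (185/119)·R2: [0, 0, -65/119, 485/17, 790/119, -1433/119]
R5 ← R5 + (522/119)·R2: [0, 0, -4506/119, -88/17, 1618/119, 5045/119]
R4 ← R4 − (65/1161)·R3: [0, 0, 0, 33830/1161, 7690/1161, -15307/1161]
R5 ← R5 − (1502/387)·R3: [0, 0, 0, 14342/387, 4858/387, -14239/387]
R5 ← R5 − (21513/16915)·R4: [0, 0, 0, 0, 13968/3383, -338724/16915]
5 nonzero rows, so the 5 vectors span a space of dimension 5.
Since 5 = 5, the vectors are linearly independent.

yes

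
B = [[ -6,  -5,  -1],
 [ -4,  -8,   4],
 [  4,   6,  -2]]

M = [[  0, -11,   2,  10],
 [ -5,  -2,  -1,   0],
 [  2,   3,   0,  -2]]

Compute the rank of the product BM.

2

First compute BM:
[[ 23,  73,  -7, -58],
 [ 48,  72,   0, -48],
 [-34, -62,   2,  44]]
Now row reduce the product.
R2 ← R2 − (48/23)·R1: [0, -1848/23, 336/23, 1680/23]
R3 ← R3 + (34/23)·R1: [0, 1056/23, -192/23, -960/23]
R3 ← R3 + (4/7)·R2: [0, 0, 0, 0]
2 nonzero rows, so rank(BM) = 2.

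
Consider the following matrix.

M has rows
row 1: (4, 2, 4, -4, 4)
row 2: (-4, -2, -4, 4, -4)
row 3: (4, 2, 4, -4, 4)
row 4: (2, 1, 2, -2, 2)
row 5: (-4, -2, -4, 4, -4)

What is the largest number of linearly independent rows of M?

Row reduce to echelon form.
R2 ← R2 + R1: [0, 0, 0, 0, 0]
R3 ← R3 − R1: [0, 0, 0, 0, 0]
R4 ← R4 − (1/2)·R1: [0, 0, 0, 0, 0]
R5 ← R5 + R1: [0, 0, 0, 0, 0]
Echelon form has 1 nonzero row, so rank(M) = 1.
The rank gives the maximum number of linearly independent rows: 1.

1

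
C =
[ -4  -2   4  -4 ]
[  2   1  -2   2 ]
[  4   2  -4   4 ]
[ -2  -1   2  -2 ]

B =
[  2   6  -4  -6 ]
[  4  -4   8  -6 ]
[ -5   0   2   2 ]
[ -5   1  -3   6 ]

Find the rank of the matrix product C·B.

1

First compute CB:
[[-16, -20,  20,  20],
 [  8,  10, -10, -10],
 [ 16,  20, -20, -20],
 [ -8, -10,  10,  10]]
Now row reduce the product.
R2 ← R2 + (1/2)·R1: [0, 0, 0, 0]
R3 ← R3 + R1: [0, 0, 0, 0]
R4 ← R4 − (1/2)·R1: [0, 0, 0, 0]
1 nonzero row, so rank(CB) = 1.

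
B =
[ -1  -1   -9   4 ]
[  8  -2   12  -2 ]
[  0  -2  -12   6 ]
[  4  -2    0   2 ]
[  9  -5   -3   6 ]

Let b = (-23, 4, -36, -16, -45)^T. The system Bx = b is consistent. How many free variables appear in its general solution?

Row reduce the augmented matrix [B | b].
R2 ← R2 + (8)·R1: [0, -10, -60, 30, -180]
R4 ← R4 + (4)·R1: [0, -6, -36, 18, -108]
R5 ← R5 + (9)·R1: [0, -14, -84, 42, -252]
R3 ← R3 − (1/5)·R2: [0, 0, 0, 0, 0]
R4 ← R4 − (3/5)·R2: [0, 0, 0, 0, 0]
R5 ← R5 − (7/5)·R2: [0, 0, 0, 0, 0]
The echelon form has 2 nonzero rows, and every pivot lies in the first 4 columns, so rank(B) = rank([B|b]) = 2.
The system is consistent.
Free variables = (unknowns) − (rank) = 4 − 2 = 2.

2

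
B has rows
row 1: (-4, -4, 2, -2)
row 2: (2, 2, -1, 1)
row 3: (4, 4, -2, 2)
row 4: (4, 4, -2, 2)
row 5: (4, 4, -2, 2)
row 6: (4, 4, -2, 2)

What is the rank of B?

Row reduce to echelon form.
R2 ← R2 + (1/2)·R1: [0, 0, 0, 0]
R3 ← R3 + R1: [0, 0, 0, 0]
R4 ← R4 + R1: [0, 0, 0, 0]
R5 ← R5 + R1: [0, 0, 0, 0]
R6 ← R6 + R1: [0, 0, 0, 0]
Echelon form has 1 nonzero row, so rank(B) = 1.

1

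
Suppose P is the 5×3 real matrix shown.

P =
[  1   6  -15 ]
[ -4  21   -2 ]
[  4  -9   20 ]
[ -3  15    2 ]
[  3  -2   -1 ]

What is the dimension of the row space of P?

3

Row reduce to echelon form.
R2 ← R2 + (4)·R1: [0, 45, -62]
R3 ← R3 − (4)·R1: [0, -33, 80]
R4 ← R4 + (3)·R1: [0, 33, -43]
R5 ← R5 − (3)·R1: [0, -20, 44]
R3 ← R3 + (11/15)·R2: [0, 0, 518/15]
R4 ← R4 − (11/15)·R2: [0, 0, 37/15]
R5 ← R5 + (4/9)·R2: [0, 0, 148/9]
R4 ← R4 − (1/14)·R3: [0, 0, 0]
R5 ← R5 − (10/21)·R3: [0, 0, 0]
Echelon form has 3 nonzero rows, so rank(P) = 3.
The row space has dimension equal to the rank: 3.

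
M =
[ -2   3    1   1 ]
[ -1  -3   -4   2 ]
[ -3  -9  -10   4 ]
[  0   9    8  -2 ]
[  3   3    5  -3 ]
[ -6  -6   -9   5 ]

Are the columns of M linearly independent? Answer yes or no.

Row reduce M to echelon form.
R2 ← R2 − (1/2)·R1: [0, -9/2, -9/2, 3/2]
R3 ← R3 − (3/2)·R1: [0, -27/2, -23/2, 5/2]
R5 ← R5 + (3/2)·R1: [0, 15/2, 13/2, -3/2]
R6 ← R6 − (3)·R1: [0, -15, -12, 2]
R3 ← R3 − (3)·R2: [0, 0, 2, -2]
R4 ← R4 + (2)·R2: [0, 0, -1, 1]
R5 ← R5 + (5/3)·R2: [0, 0, -1, 1]
R6 ← R6 − (10/3)·R2: [0, 0, 3, -3]
R4 ← R4 + (1/2)·R3: [0, 0, 0, 0]
R5 ← R5 + (1/2)·R3: [0, 0, 0, 0]
R6 ← R6 − (3/2)·R3: [0, 0, 0, 0]
3 pivots among 4 columns.
Only 3 < 4 pivot columns, so the columns are linearly dependent.

no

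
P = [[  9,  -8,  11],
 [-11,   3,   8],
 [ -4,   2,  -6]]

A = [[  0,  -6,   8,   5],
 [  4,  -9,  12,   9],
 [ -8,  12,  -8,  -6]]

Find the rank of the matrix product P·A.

First compute PA:
[[-120, 150, -112, -93],
 [-52, 135, -116, -76],
 [ 56, -66,  40,  34]]
Now row reduce the product.
R2 ← R2 − (13/30)·R1: [0, 70, -1012/15, -357/10]
R3 ← R3 + (7/15)·R1: [0, 4, -184/15, -47/5]
R3 ← R3 − (2/35)·R2: [0, 0, -1472/175, -184/25]
3 nonzero rows, so rank(PA) = 3.

3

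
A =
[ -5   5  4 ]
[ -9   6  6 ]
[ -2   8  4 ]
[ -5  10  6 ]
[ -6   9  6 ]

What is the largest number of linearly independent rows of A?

Row reduce to echelon form.
R2 ← R2 − (9/5)·R1: [0, -3, -6/5]
R3 ← R3 − (2/5)·R1: [0, 6, 12/5]
R4 ← R4 − R1: [0, 5, 2]
R5 ← R5 − (6/5)·R1: [0, 3, 6/5]
R3 ← R3 + (2)·R2: [0, 0, 0]
R4 ← R4 + (5/3)·R2: [0, 0, 0]
R5 ← R5 + R2: [0, 0, 0]
Echelon form has 2 nonzero rows, so rank(A) = 2.
The rank gives the maximum number of linearly independent rows: 2.

2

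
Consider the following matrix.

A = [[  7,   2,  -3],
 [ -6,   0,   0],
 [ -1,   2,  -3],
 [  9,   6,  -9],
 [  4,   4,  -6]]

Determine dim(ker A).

Row reduce to echelon form.
R2 ← R2 + (6/7)·R1: [0, 12/7, -18/7]
R3 ← R3 + (1/7)·R1: [0, 16/7, -24/7]
R4 ← R4 − (9/7)·R1: [0, 24/7, -36/7]
R5 ← R5 − (4/7)·R1: [0, 20/7, -30/7]
R3 ← R3 − (4/3)·R2: [0, 0, 0]
R4 ← R4 − (2)·R2: [0, 0, 0]
R5 ← R5 − (5/3)·R2: [0, 0, 0]
2 nonzero rows, so rank(A) = 2.
A has 3 columns; by rank–nullity, nullity = 3 − 2 = 1.

1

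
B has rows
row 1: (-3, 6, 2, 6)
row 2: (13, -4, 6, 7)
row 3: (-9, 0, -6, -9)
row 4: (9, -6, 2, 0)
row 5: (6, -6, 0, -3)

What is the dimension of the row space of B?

Row reduce to echelon form.
R2 ← R2 + (13/3)·R1: [0, 22, 44/3, 33]
R3 ← R3 − (3)·R1: [0, -18, -12, -27]
R4 ← R4 + (3)·R1: [0, 12, 8, 18]
R5 ← R5 + (2)·R1: [0, 6, 4, 9]
R3 ← R3 + (9/11)·R2: [0, 0, 0, 0]
R4 ← R4 − (6/11)·R2: [0, 0, 0, 0]
R5 ← R5 − (3/11)·R2: [0, 0, 0, 0]
Echelon form has 2 nonzero rows, so rank(B) = 2.
The row space has dimension equal to the rank: 2.

2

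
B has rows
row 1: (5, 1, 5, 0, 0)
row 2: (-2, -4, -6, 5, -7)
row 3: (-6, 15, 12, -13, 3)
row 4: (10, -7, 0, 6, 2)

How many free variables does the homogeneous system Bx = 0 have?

Row reduce to echelon form.
R2 ← R2 + (2/5)·R1: [0, -18/5, -4, 5, -7]
R3 ← R3 + (6/5)·R1: [0, 81/5, 18, -13, 3]
R4 ← R4 − (2)·R1: [0, -9, -10, 6, 2]
R3 ← R3 + (9/2)·R2: [0, 0, 0, 19/2, -57/2]
R4 ← R4 − (5/2)·R2: [0, 0, 0, -13/2, 39/2]
R4 ← R4 + (13/19)·R3: [0, 0, 0, 0, 0]
3 nonzero rows, so rank(B) = 3.
B has 5 columns; by rank–nullity, nullity = 5 − 3 = 2.

2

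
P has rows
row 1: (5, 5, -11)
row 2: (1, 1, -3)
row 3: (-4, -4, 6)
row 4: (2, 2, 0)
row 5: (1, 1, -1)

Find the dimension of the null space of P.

1

Row reduce to echelon form.
R2 ← R2 − (1/5)·R1: [0, 0, -4/5]
R3 ← R3 + (4/5)·R1: [0, 0, -14/5]
R4 ← R4 − (2/5)·R1: [0, 0, 22/5]
R5 ← R5 − (1/5)·R1: [0, 0, 6/5]
R3 ← R3 − (7/2)·R2: [0, 0, 0]
R4 ← R4 + (11/2)·R2: [0, 0, 0]
R5 ← R5 + (3/2)·R2: [0, 0, 0]
2 nonzero rows, so rank(P) = 2.
P has 3 columns; by rank–nullity, nullity = 3 − 2 = 1.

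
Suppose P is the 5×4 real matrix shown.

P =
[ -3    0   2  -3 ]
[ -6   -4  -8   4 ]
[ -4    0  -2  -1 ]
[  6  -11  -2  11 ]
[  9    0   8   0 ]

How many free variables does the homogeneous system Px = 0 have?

Row reduce to echelon form.
R2 ← R2 − (2)·R1: [0, -4, -12, 10]
R3 ← R3 − (4/3)·R1: [0, 0, -14/3, 3]
R4 ← R4 + (2)·R1: [0, -11, 2, 5]
R5 ← R5 + (3)·R1: [0, 0, 14, -9]
R4 ← R4 − (11/4)·R2: [0, 0, 35, -45/2]
R4 ← R4 + (15/2)·R3: [0, 0, 0, 0]
R5 ← R5 + (3)·R3: [0, 0, 0, 0]
3 nonzero rows, so rank(P) = 3.
P has 4 columns; by rank–nullity, nullity = 4 − 3 = 1.

1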